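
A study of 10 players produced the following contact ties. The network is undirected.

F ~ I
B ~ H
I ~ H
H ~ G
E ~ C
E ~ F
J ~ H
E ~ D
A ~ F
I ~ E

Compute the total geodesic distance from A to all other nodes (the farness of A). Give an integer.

26

Distances from A: B:4, C:3, D:3, E:2, F:1, G:4, H:3, I:2, J:4.
Sum = 4 + 3 + 3 + 2 + 1 + 4 + 3 + 2 + 4 = 26.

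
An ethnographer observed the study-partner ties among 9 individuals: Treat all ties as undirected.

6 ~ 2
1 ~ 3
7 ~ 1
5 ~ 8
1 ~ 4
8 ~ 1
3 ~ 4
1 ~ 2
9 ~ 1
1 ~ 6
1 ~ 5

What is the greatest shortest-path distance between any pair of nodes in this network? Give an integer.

2

Eccentricity of each node (its greatest distance to any other): 1:1, 2:2, 3:2, 4:2, 5:2, 6:2, 7:2, 8:2, 9:2.
The maximum eccentricity is 2, realized for instance by the pair 6–4 via 6 – 1 – 4. So the diameter is 2.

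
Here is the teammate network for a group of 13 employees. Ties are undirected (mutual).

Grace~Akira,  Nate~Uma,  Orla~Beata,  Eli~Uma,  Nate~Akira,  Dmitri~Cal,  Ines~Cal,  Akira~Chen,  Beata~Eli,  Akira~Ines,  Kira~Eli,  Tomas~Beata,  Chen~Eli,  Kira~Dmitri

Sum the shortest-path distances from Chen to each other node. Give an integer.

26

Distances from Chen: Akira:1, Beata:2, Cal:3, Dmitri:3, Eli:1, Grace:2, Ines:2, Kira:2, Nate:2, Orla:3, Tomas:3, Uma:2.
Sum = 1 + 2 + 3 + 3 + 1 + 2 + 2 + 2 + 2 + 3 + 3 + 2 = 26.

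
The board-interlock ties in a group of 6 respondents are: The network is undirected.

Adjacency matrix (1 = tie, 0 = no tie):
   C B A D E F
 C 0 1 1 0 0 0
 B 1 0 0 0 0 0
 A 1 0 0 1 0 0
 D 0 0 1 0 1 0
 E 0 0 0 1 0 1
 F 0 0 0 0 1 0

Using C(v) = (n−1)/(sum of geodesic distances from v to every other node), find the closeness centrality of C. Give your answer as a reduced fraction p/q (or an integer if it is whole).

Distances from C: A:1, B:1, D:2, E:3, F:4. Sum = 11.
n = 6, so closeness = 5/11.

5/11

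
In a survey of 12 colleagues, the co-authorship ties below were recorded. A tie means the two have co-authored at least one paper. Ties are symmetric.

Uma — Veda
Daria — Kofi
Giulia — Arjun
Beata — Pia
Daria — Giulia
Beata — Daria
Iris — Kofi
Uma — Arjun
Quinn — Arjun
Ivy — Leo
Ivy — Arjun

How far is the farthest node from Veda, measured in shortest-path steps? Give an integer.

Distances from Veda: Arjun:2, Beata:5, Daria:4, Giulia:3, Iris:6, Ivy:3, Kofi:5, Leo:4, Pia:6, Quinn:3, Uma:1.
The largest is 6 (to Pia and Iris), so the eccentricity of Veda is 6.

6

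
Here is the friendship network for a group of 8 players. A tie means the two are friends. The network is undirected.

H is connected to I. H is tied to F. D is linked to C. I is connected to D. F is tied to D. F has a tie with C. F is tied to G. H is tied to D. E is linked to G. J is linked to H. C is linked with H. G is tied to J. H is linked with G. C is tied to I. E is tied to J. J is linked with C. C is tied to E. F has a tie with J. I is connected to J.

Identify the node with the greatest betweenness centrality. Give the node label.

Unnormalized betweenness of each node: C:8/3, D:1/4, E:1/4, F:1, G:2/3, H:7/4, I:1/4, J:13/6.
C has the largest value, 8/3, making it the main broker — the node through which the most shortest paths run.

C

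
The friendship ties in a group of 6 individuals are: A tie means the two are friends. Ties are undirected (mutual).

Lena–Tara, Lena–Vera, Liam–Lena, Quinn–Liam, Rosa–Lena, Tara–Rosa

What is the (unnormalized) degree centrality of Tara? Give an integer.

Tara is directly tied to Lena and Rosa. That is 2 neighbors, so the degree of Tara is 2.

2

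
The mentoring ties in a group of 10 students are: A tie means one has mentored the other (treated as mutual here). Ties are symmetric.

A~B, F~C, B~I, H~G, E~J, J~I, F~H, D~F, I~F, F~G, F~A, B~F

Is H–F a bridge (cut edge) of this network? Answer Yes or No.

Even without that edge, H still reaches F via H – G – F, so the network stays connected. Not a bridge.

No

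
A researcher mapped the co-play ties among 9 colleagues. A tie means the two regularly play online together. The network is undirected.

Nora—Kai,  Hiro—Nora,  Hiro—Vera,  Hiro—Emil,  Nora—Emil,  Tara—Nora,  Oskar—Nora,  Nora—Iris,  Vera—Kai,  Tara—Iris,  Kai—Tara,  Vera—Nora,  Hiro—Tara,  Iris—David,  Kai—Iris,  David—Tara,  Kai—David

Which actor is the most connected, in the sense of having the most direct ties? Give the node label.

Degrees — David:3, Emil:2, Hiro:4, Iris:4, Kai:5, Nora:7, Oskar:1, Tara:5, Vera:3.
The maximum is 7, attained only by Nora.

Nora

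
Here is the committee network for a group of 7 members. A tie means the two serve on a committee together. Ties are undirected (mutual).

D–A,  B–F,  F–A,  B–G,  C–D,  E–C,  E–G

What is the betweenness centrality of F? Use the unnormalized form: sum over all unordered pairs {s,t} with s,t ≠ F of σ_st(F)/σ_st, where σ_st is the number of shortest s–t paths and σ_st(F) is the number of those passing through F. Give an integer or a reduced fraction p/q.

3

Pairs whose geodesics pass through F — A–G: 1; A–B: 1; D–B: 1.
All other pairs contribute 0.
Summing the contributions gives betweenness(F) = 3.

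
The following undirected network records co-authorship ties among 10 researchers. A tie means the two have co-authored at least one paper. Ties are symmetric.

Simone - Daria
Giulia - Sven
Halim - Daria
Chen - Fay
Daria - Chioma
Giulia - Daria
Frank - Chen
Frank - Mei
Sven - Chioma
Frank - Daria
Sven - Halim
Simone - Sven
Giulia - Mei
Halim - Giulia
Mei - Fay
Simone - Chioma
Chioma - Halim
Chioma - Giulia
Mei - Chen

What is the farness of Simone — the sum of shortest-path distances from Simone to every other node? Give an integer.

19

Distances from Simone: Chen:3, Chioma:1, Daria:1, Fay:4, Frank:2, Giulia:2, Halim:2, Mei:3, Sven:1.
Sum = 3 + 1 + 1 + 4 + 2 + 2 + 2 + 3 + 1 = 19.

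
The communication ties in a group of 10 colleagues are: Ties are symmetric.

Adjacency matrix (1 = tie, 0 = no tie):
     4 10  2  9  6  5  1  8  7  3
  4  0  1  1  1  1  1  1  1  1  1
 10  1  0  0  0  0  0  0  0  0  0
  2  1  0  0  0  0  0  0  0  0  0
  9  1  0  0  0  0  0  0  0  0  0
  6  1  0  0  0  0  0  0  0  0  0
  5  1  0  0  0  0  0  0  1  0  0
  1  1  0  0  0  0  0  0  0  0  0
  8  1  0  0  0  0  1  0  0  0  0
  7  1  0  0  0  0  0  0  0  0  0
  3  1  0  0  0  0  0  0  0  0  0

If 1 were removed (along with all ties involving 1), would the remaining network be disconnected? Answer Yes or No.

Even without 1, every remaining node can still reach every other (the residual graph is connected), so 1 is not a cut vertex.

No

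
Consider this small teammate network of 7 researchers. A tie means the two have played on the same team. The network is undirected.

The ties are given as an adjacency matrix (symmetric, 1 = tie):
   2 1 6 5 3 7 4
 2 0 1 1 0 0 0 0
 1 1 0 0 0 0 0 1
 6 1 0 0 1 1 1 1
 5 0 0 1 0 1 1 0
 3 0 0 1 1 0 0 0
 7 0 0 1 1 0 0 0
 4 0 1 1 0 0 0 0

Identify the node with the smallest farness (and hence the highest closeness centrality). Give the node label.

Farness (sum of distances to all others) for each node — 1:13, 2:10, 3:11, 4:10, 5:10, 6:7, 7:11.
The smallest farness is 7, for 6, so 6 has the highest closeness.

6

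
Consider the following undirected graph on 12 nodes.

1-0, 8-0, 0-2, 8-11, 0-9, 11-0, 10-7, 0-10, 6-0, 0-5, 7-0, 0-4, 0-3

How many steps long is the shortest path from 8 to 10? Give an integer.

2

One shortest route is 8 – 0 – 10, which uses 2 edges, and 8 and 10 are not directly tied, so nothing shorter exists. So d(8,10) = 2.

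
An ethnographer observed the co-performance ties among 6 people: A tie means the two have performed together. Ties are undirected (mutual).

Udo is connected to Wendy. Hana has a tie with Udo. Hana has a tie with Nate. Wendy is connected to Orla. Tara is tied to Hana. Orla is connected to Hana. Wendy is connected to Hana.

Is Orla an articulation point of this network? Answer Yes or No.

No

Even without Orla, every remaining node can still reach every other (the residual graph is connected), so Orla is not a cut vertex.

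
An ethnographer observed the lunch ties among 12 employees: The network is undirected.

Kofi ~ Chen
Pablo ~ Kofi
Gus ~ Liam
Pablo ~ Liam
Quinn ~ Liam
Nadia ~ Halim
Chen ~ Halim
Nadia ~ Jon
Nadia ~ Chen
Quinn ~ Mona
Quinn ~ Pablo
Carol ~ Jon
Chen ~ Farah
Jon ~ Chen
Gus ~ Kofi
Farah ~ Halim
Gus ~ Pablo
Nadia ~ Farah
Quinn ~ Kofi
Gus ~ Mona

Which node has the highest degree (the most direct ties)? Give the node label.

Chen

Degrees — Carol:1, Chen:5, Farah:3, Gus:4, Halim:3, Jon:3, Kofi:4, Liam:3, Mona:2, Nadia:4, Pablo:4, Quinn:4.
The maximum is 5, attained only by Chen.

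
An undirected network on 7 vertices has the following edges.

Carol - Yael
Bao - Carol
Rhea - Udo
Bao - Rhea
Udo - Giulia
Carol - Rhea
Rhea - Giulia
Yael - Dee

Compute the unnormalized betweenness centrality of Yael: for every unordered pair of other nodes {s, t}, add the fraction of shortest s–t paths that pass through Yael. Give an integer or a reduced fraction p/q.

5

Pairs whose geodesics pass through Yael — Udo–Dee: 1; Rhea–Dee: 1; Giulia–Dee: 1; Bao–Dee: 1; Carol–Dee: 1.
All other pairs contribute 0.
Summing the contributions gives betweenness(Yael) = 5.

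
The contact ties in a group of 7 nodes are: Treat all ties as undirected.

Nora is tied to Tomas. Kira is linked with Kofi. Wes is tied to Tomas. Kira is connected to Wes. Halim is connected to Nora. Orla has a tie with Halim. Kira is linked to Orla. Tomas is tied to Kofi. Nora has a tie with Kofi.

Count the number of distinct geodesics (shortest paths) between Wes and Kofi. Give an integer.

The shortest distance is 2. The length-2 paths are: Wes–Tomas–Kofi; Wes–Kira–Kofi.
That gives 2 distinct shortest paths.

2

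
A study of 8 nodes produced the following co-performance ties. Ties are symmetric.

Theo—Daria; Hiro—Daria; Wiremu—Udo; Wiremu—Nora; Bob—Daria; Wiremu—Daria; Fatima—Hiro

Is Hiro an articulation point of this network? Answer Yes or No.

Yes

Removing Hiro leaves {Bob, Daria, Nora, Theo, Udo, and Wiremu} with no path to {Fatima}, so the network splits into 2 components. Hiro is a cut vertex.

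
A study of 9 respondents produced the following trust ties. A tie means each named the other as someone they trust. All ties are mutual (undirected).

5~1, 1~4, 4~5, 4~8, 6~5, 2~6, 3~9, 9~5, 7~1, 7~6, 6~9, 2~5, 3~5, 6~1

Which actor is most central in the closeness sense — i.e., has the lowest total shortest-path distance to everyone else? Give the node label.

5

Farness (sum of distances to all others) for each node — 1:12, 2:15, 3:16, 4:13, 5:10, 6:12, 7:16, 8:20, 9:14.
The smallest farness is 10, for 5, so 5 has the highest closeness.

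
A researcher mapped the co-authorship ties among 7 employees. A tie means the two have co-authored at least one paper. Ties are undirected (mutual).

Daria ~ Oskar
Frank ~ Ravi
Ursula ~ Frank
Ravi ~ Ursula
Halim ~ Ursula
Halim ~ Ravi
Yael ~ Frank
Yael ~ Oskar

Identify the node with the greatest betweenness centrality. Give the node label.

Frank

Unnormalized betweenness of each node: Daria:0, Frank:9, Halim:0, Oskar:5, Ravi:2, Ursula:2, Yael:8.
Frank has the largest value, 9, making it the main broker — the node through which the most shortest paths run.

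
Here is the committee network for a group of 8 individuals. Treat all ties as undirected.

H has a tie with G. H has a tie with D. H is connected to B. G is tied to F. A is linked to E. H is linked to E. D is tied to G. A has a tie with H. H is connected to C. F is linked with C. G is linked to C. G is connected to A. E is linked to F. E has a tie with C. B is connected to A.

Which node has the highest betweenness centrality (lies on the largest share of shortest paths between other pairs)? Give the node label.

H

Unnormalized betweenness of each node: A:33/20, B:0, C:47/60, D:0, E:47/30, F:1/4, G:107/30, H:371/60.
H has the largest value, 371/60, making it the main broker — the node through which the most shortest paths run.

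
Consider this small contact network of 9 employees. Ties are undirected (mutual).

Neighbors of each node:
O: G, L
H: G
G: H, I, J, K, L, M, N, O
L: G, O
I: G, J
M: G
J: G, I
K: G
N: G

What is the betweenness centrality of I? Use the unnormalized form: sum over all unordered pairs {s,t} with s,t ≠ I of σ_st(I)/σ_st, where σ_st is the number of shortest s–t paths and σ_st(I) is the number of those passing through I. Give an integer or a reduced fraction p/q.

0

No shortest path between any pair of other nodes passes through I.
Summing the contributions gives betweenness(I) = 0.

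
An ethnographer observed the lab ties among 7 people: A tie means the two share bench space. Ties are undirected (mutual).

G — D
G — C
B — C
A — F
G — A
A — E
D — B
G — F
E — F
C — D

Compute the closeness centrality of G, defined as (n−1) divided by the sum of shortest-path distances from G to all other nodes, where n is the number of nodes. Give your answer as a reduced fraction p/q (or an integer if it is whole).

Distances from G: A:1, B:2, C:1, D:1, E:2, F:1. Sum = 8.
n = 7, so closeness = 6/8 = 3/4.

3/4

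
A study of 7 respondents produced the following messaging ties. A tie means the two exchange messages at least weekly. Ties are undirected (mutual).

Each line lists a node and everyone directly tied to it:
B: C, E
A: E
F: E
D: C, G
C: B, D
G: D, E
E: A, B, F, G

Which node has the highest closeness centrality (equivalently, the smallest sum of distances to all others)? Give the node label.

E

Farness (sum of distances to all others) for each node — A:13, B:10, C:12, D:12, E:8, F:13, G:10.
The smallest farness is 8, for E, so E has the highest closeness.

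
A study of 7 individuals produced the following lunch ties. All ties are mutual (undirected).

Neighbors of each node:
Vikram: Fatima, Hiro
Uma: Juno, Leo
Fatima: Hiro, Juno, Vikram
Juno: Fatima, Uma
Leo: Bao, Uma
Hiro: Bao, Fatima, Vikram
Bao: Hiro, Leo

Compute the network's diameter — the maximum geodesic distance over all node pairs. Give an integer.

Eccentricity of each node (its greatest distance to any other): Bao:3, Fatima:3, Hiro:3, Juno:3, Leo:3, Uma:3, Vikram:3.
The maximum eccentricity is 3, realized for instance by the pair Fatima–Leo via Fatima – Juno – Uma – Leo. So the diameter is 3.

3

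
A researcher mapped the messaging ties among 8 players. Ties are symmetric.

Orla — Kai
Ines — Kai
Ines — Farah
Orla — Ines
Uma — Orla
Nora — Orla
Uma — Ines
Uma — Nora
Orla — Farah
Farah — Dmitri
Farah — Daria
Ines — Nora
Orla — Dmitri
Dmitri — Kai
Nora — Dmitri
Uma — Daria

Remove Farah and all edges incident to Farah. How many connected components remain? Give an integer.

1

Farah's neighbors (Daria, Dmitri, Ines, and Orla) remain reachable from one another through other ties, so the rest of the network stays in one piece.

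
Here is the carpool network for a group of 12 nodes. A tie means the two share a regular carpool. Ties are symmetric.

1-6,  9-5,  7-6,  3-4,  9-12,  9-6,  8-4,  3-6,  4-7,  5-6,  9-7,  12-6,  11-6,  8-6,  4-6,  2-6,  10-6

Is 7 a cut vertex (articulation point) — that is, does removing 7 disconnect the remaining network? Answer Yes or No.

Even without 7, every remaining node can still reach every other (the residual graph is connected), so 7 is not a cut vertex.

No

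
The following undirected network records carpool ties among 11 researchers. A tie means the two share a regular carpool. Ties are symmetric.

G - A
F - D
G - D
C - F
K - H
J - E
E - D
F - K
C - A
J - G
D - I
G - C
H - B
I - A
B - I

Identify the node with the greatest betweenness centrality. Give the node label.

Unnormalized betweenness of each node: A:49/12, B:9/2, C:49/12, D:44/3, E:13/6, F:31/3, G:49/6, H:2, I:31/3, J:7/6, K:9/2.
D has the largest value, 44/3, making it the main broker — the node through which the most shortest paths run.

D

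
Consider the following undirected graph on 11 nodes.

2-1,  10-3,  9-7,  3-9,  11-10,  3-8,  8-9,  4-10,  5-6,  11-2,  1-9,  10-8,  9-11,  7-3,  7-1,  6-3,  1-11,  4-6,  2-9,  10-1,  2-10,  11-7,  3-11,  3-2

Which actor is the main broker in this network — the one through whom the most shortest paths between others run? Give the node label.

3

Unnormalized betweenness of each node: 1:6/5, 2:9/10, 3:309/20, 4:4/3, 5:0, 6:119/12, 7:8/15, 8:11/30, 9:49/20, 10:487/60, 11:26/15.
3 has the largest value, 309/20, making it the main broker — the node through which the most shortest paths run.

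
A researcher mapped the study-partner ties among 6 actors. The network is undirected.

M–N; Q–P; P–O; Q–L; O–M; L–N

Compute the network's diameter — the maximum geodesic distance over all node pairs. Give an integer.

Eccentricity of each node (its greatest distance to any other): L:3, M:3, N:3, O:3, P:3, Q:3.
The maximum eccentricity is 3, realized for instance by the pair N–P via N – L – Q – P. So the diameter is 3.

3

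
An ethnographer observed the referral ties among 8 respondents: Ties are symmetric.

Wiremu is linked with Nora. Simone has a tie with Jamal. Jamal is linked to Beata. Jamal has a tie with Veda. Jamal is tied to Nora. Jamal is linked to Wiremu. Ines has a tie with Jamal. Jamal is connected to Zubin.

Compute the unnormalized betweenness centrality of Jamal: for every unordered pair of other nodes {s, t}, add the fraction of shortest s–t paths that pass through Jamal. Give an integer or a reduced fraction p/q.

Pairs whose geodesics pass through Jamal — Beata–Wiremu: 1; Beata–Zubin: 1; Beata–Veda: 1; Beata–Nora: 1; Beata–Simone: 1; Beata–Ines: 1; Wiremu–Zubin: 1; Wiremu–Veda: 1; Wiremu–Simone: 1; Wiremu–Ines: 1; Zubin–Veda: 1; Zubin–Nora: 1; Zubin–Simone: 1; Zubin–Ines: 1 … (+6 more pairs).
All other pairs contribute 0.
Summing the contributions gives betweenness(Jamal) = 20.

20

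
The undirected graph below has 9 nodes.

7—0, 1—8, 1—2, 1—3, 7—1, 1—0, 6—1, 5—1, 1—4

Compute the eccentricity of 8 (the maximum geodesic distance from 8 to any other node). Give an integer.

Distances from 8: 0:2, 1:1, 2:2, 3:2, 4:2, 5:2, 6:2, 7:2.
The largest is 2 (to 6, 7, 3, 4, 5, 2, and 0), so the eccentricity of 8 is 2.

2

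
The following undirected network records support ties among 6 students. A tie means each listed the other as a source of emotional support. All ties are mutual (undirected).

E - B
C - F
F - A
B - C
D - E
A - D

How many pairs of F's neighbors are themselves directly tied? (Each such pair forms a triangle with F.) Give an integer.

F's neighbors are A and C, but none of them are tied to each other, so no triangle contains F.

0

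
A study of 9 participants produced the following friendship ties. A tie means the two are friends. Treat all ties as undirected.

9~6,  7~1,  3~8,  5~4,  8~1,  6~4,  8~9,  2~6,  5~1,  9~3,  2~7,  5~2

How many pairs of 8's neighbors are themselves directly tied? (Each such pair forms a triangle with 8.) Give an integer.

1

8's neighbors: 1, 3, and 9.
Neighbor pairs that are themselves tied: 8–3–9. Each forms one triangle with 8, for 1 in total.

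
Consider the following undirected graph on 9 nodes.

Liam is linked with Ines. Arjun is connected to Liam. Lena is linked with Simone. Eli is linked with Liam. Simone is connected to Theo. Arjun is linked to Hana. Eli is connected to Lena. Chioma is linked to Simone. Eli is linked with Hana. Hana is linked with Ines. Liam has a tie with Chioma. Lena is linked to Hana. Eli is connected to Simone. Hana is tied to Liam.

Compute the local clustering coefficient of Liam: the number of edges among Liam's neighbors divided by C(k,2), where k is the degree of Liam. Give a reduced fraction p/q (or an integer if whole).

Liam's neighbors: Arjun, Chioma, Eli, Hana, and Ines (k = 5).
Possible neighbor pairs: C(5,2) = 10. Edges among them: Arjun–Hana, Eli–Hana, Hana–Ines → e = 3.
Clustering(Liam) = 3/10.

3/10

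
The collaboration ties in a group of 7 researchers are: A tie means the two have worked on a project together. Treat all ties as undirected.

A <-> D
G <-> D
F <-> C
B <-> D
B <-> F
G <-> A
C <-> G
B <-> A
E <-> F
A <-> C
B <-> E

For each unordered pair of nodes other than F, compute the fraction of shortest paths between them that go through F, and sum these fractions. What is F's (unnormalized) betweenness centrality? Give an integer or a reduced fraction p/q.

11/6

Pairs whose geodesics pass through F — E–G: 1/3; E–C: 1; B–C: 1/2.
All other pairs contribute 0.
Summing the contributions gives betweenness(F) = 11/6.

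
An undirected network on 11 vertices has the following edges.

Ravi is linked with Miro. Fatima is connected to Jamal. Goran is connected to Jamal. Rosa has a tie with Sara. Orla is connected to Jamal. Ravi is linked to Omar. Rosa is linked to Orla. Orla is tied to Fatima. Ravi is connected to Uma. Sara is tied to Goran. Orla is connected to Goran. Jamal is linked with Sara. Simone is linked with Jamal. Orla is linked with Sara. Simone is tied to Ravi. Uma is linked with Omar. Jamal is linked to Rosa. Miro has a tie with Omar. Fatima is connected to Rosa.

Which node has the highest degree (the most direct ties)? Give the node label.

Degrees — Fatima:3, Goran:3, Jamal:6, Miro:2, Omar:3, Orla:5, Ravi:4, Rosa:4, Sara:4, Simone:2, Uma:2.
The maximum is 6, attained only by Jamal.

Jamal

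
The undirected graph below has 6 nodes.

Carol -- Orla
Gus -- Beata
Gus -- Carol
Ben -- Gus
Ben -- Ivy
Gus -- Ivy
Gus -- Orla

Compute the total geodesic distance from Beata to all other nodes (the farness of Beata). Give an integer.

9

Distances from Beata: Ben:2, Carol:2, Gus:1, Ivy:2, Orla:2.
Sum = 2 + 2 + 1 + 2 + 2 = 9.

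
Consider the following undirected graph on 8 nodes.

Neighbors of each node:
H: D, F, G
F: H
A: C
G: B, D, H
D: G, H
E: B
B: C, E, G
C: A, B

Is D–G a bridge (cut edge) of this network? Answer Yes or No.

Even without that edge, D still reaches G via D – H – G, so the network stays connected. Not a bridge.

No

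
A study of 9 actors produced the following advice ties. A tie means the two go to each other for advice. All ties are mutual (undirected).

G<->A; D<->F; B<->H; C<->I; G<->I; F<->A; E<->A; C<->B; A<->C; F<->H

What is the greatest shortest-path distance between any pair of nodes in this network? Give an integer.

Eccentricity of each node (its greatest distance to any other): A:2, B:3, C:3, D:4, E:3, F:3, G:3, H:3, I:4.
The maximum eccentricity is 4, realized for instance by the pair I–D via I – G – A – F – D. So the diameter is 4.

4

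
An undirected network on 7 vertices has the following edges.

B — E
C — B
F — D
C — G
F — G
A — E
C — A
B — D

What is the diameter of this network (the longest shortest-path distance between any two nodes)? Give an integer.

3

Eccentricity of each node (its greatest distance to any other): A:3, B:2, C:2, D:3, E:3, F:3, G:3.
The maximum eccentricity is 3, realized for instance by the pair G–E via G – C – B – E. So the diameter is 3.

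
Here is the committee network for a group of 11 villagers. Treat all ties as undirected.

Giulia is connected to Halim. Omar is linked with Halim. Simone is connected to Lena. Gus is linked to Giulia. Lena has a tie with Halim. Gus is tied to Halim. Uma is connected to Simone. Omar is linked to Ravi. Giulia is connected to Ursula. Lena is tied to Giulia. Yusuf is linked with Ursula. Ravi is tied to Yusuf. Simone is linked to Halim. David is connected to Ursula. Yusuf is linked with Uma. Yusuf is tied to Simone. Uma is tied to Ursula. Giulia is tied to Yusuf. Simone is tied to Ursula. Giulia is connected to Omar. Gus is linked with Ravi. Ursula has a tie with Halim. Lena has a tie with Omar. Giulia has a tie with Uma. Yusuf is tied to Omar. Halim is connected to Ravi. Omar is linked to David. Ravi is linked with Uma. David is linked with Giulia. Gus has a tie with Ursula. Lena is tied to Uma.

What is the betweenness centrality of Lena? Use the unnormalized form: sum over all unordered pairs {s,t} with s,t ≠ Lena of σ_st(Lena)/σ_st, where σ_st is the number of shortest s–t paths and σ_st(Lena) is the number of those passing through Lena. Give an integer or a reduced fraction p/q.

Pairs whose geodesics pass through Lena — Giulia–Simone: 1/5; Halim–Uma: 1/5; Omar–Uma: 1/4; Omar–Simone: 1/3.
All other pairs contribute 0.
Summing the contributions gives betweenness(Lena) = 59/60.

59/60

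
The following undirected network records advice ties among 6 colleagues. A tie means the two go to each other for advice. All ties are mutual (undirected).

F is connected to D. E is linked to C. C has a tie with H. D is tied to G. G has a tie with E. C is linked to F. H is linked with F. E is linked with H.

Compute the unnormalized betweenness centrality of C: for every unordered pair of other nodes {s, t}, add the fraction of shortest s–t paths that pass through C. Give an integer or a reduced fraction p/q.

Pairs whose geodesics pass through C — F–E: 1/2.
All other pairs contribute 0.
Summing the contributions gives betweenness(C) = 1/2.

1/2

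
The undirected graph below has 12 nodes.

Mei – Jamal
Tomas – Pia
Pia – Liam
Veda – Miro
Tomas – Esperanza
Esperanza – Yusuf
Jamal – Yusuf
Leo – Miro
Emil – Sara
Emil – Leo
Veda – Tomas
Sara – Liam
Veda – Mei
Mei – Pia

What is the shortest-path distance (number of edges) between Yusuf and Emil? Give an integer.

6

One shortest route is Yusuf – Esperanza – Tomas – Pia – Liam – Sara – Emil, which uses 6 edges, and at distance 5 from Yusuf we only reach {Leo, Sara}, which does not include Emil. So d(Yusuf,Emil) = 6.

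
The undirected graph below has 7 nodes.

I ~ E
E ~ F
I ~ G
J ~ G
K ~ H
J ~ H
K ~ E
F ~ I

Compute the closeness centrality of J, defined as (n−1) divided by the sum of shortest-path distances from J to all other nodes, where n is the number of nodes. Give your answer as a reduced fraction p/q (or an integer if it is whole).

1/2

Distances from J: E:3, F:3, G:1, H:1, I:2, K:2. Sum = 12.
n = 7, so closeness = 6/12 = 1/2.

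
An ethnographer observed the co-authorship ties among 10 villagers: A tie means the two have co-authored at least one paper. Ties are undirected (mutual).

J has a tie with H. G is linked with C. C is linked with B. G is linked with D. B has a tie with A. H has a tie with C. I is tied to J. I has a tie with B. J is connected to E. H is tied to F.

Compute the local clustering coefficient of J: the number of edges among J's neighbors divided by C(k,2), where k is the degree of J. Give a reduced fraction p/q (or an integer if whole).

J's neighbors: E, H, and I (k = 3).
Possible neighbor pairs: C(3,2) = 3. Edges among them: none → e = 0.
Clustering(J) = 0/3 = 0.

0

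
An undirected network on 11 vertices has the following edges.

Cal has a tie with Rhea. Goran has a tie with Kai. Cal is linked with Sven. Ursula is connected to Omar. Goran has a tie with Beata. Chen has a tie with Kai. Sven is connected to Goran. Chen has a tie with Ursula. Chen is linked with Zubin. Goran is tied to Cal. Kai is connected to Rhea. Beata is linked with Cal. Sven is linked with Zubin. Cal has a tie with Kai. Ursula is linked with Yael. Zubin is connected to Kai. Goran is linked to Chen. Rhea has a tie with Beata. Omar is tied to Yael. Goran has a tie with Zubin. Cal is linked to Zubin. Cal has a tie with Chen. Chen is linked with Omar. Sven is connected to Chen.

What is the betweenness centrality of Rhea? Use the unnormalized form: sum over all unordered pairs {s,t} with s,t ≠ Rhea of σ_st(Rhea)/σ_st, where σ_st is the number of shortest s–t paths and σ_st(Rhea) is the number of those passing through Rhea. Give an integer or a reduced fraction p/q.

Pairs whose geodesics pass through Rhea — Beata–Kai: 1/3.
All other pairs contribute 0.
Summing the contributions gives betweenness(Rhea) = 1/3.

1/3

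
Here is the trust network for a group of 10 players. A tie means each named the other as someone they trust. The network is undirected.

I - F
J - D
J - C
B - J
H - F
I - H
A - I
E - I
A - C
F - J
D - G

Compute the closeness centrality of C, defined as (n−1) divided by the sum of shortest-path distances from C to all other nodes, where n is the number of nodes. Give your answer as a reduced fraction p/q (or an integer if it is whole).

Distances from C: A:1, B:2, D:2, E:3, F:2, G:3, H:3, I:2, J:1. Sum = 19.
n = 10, so closeness = 9/19.

9/19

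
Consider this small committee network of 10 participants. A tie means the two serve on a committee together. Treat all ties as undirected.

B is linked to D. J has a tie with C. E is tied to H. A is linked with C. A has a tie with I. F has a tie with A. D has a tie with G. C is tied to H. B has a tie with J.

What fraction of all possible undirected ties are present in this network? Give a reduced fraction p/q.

1/5

There are 9 edges and 10 nodes, so the maximum possible is C(10,2) = 45.
Density = 9/45 = 1/5.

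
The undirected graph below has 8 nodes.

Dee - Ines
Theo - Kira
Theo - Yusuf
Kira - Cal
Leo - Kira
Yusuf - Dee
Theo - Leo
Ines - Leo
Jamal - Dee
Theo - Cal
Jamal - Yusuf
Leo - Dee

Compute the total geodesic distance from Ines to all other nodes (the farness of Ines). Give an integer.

13

Distances from Ines: Cal:3, Dee:1, Jamal:2, Kira:2, Leo:1, Theo:2, Yusuf:2.
Sum = 3 + 1 + 2 + 2 + 1 + 2 + 2 = 13.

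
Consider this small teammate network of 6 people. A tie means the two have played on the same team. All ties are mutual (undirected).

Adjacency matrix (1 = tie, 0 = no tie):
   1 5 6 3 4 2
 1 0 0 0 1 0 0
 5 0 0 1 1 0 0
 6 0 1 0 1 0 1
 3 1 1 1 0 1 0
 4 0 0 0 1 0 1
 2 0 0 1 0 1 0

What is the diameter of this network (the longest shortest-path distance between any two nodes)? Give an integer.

Eccentricity of each node (its greatest distance to any other): 1:3, 2:3, 3:2, 4:2, 5:2, 6:2.
The maximum eccentricity is 3, realized for instance by the pair 1–2 via 1 – 3 – 6 – 2. So the diameter is 3.

3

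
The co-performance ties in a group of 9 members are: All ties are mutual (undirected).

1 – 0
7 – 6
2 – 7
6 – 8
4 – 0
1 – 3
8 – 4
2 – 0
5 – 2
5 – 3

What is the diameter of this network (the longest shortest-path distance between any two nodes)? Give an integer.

Eccentricity of each node (its greatest distance to any other): 0:3, 1:4, 2:3, 3:4, 4:3, 5:4, 6:4, 7:3, 8:4.
The maximum eccentricity is 4, realized for instance by the pair 6–1 via 6 – 7 – 2 – 0 – 1. So the diameter is 4.

4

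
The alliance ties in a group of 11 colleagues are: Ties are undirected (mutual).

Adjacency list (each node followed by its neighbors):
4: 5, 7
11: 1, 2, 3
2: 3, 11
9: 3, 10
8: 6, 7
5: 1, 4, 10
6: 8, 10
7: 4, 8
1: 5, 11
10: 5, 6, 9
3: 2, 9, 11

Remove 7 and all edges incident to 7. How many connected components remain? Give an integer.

7's neighbors (4 and 8) remain reachable from one another through other ties, so the rest of the network stays in one piece.

1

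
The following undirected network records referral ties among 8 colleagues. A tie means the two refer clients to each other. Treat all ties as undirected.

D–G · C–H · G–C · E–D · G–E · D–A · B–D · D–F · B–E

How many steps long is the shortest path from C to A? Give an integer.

3

One shortest route is C – G – D – A, which uses 3 edges, and at distance 2 from C we only reach {D, E}, which does not include A. So d(C,A) = 3.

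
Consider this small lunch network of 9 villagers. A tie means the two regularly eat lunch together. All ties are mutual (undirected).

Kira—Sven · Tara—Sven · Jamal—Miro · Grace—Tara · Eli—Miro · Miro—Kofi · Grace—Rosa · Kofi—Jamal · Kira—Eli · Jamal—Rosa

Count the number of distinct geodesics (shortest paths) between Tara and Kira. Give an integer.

The shortest distance is 2, and the only length-2 path is Tara–Sven–Kira. So there is exactly 1 shortest path.

1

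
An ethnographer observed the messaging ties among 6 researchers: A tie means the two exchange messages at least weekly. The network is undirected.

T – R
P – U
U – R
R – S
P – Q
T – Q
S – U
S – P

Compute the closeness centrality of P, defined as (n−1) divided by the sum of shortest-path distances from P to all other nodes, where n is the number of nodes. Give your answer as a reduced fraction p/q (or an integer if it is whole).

5/7

Distances from P: Q:1, R:2, S:1, T:2, U:1. Sum = 7.
n = 6, so closeness = 5/7.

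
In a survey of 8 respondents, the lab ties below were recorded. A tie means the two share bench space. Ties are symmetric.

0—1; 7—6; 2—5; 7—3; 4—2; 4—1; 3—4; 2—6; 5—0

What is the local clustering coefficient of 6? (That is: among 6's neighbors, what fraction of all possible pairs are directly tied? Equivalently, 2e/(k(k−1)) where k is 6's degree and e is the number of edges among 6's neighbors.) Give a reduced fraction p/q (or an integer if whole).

0

6's neighbors: 2 and 7 (k = 2).
Possible neighbor pairs: C(2,2) = 1. Edges among them: none → e = 0.
Clustering(6) = 0/1.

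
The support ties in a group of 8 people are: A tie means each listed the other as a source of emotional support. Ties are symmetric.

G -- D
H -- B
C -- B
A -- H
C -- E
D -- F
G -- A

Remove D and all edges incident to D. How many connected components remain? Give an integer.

2

Without D, the remaining ties split the others into: {A, B, C, E, G, H}; {F}.
That's 2 separate components.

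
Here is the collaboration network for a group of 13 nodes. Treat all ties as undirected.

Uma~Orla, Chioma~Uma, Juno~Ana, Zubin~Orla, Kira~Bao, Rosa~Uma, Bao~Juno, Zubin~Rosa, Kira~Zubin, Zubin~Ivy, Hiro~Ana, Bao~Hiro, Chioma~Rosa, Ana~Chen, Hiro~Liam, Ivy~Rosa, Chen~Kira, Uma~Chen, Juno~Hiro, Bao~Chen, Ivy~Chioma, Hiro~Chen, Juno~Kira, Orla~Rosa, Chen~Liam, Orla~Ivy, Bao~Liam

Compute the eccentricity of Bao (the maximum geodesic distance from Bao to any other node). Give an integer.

3

Distances from Bao: Ana:2, Chen:1, Chioma:3, Hiro:1, Ivy:3, Juno:1, Kira:1, Liam:1, Orla:3, Rosa:3, Uma:2, Zubin:2.
The largest is 3 (to Orla, Chioma, Rosa, and Ivy), so the eccentricity of Bao is 3.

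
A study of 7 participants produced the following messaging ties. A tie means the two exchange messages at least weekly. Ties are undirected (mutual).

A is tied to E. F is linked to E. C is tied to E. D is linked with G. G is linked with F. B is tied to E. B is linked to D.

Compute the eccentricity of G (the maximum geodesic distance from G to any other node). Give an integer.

3

Distances from G: A:3, B:2, C:3, D:1, E:2, F:1.
The largest is 3 (to A and C), so the eccentricity of G is 3.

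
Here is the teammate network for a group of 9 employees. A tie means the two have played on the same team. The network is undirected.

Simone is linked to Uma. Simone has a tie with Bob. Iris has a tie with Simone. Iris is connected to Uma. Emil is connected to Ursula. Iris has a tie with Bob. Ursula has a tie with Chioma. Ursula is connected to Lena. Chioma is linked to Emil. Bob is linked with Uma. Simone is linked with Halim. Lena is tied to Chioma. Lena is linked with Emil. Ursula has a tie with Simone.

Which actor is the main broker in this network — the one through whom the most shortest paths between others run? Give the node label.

Simone

Unnormalized betweenness of each node: Bob:0, Chioma:0, Emil:0, Halim:0, Iris:0, Lena:0, Simone:19, Uma:0, Ursula:15.
Simone has the largest value, 19, making it the main broker — the node through which the most shortest paths run.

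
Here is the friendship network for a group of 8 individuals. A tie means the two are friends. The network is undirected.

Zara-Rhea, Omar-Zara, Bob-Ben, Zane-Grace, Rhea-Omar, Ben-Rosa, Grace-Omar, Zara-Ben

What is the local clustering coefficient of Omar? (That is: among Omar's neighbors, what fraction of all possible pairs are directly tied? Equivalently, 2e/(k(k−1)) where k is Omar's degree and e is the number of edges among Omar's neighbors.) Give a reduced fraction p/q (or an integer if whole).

1/3

Omar's neighbors: Grace, Rhea, and Zara (k = 3).
Possible neighbor pairs: C(3,2) = 3. Edges among them: Rhea–Zara → e = 1.
Clustering(Omar) = 1/3.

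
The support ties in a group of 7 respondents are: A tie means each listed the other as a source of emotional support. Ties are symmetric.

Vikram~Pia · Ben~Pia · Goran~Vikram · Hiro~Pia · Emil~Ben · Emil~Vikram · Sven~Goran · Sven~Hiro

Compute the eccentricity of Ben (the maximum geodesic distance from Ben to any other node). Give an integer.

Distances from Ben: Emil:1, Goran:3, Hiro:2, Pia:1, Sven:3, Vikram:2.
The largest is 3 (to Goran and Sven), so the eccentricity of Ben is 3.

3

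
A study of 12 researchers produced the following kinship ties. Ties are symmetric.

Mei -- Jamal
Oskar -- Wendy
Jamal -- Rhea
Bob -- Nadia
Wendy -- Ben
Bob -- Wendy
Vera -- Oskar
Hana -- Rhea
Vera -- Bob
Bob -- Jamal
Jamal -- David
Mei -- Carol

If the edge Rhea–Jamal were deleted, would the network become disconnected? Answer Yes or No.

Without the Rhea–Jamal edge there is no alternate route between Rhea and Jamal, so the network disconnects. It is a bridge.

Yes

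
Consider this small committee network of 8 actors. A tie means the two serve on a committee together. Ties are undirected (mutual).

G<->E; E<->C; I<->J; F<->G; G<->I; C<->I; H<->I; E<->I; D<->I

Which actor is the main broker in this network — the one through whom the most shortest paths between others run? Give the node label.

I

Unnormalized betweenness of each node: C:0, D:0, E:1, F:0, G:6, H:0, I:16, J:0.
I has the largest value, 16, making it the main broker — the node through which the most shortest paths run.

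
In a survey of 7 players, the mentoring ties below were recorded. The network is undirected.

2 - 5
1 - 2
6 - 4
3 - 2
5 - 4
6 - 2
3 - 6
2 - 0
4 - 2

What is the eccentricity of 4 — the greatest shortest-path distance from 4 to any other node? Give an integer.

2

Distances from 4: 0:2, 1:2, 2:1, 3:2, 5:1, 6:1.
The largest is 2 (to 1, 3, and 0), so the eccentricity of 4 is 2.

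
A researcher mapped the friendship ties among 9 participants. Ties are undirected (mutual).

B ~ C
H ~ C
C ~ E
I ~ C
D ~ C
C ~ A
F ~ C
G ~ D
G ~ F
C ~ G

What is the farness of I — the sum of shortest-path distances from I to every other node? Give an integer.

15

Distances from I: A:2, B:2, C:1, D:2, E:2, F:2, G:2, H:2.
Sum = 2 + 2 + 1 + 2 + 2 + 2 + 2 + 2 = 15.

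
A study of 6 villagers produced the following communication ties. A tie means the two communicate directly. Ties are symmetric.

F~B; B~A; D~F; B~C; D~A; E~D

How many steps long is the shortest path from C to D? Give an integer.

3

One shortest route is C – B – F – D, which uses 3 edges, and at distance 2 from C we only reach {A, F}, which does not include D. So d(C,D) = 3.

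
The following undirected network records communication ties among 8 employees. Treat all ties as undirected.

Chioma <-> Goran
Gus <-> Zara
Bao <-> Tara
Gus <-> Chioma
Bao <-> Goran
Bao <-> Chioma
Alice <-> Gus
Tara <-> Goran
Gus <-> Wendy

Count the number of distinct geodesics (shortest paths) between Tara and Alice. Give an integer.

2

The shortest distance is 4. The length-4 paths are: Tara–Goran–Chioma–Gus–Alice; Tara–Bao–Chioma–Gus–Alice.
That gives 2 distinct shortest paths.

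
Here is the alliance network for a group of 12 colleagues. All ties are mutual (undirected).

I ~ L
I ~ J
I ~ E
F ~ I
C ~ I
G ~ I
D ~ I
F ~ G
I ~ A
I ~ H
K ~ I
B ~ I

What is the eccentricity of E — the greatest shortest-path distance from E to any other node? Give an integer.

Distances from E: A:2, B:2, C:2, D:2, F:2, G:2, H:2, I:1, J:2, K:2, L:2.
The largest is 2 (to G, J, A, L, F, H, D, C, K, and B), so the eccentricity of E is 2.

2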